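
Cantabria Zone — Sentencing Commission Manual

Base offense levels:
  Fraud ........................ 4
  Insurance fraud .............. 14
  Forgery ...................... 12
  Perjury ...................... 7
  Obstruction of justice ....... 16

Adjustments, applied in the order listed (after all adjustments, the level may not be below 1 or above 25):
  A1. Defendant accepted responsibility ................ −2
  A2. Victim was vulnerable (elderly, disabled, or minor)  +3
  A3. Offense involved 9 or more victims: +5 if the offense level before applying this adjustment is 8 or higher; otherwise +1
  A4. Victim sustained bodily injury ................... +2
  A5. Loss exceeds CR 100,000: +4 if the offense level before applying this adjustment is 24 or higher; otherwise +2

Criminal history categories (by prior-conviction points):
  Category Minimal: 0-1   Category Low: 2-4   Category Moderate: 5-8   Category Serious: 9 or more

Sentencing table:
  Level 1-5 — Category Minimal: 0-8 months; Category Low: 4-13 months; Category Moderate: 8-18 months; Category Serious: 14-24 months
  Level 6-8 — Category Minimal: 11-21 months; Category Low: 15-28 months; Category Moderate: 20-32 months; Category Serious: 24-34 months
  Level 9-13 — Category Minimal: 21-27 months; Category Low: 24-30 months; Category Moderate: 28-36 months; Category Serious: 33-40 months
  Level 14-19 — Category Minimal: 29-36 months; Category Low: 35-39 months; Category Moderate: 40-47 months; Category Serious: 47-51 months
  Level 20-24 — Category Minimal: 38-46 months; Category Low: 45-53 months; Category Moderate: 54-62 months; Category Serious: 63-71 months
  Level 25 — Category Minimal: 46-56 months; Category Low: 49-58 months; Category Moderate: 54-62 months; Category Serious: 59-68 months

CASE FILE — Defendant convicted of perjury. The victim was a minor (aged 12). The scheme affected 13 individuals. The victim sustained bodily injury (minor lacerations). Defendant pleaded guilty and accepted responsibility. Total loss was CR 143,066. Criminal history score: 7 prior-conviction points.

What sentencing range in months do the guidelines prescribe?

Base offense level for perjury: 7.
A1 applies: 7 − 2 = 5.
A2 applies: 5 + 3 = 8.
A3 applies (level before this adjustment is 8 ≥ 8, so +5): 8 + 5 = 13.
A4 applies: 13 + 2 = 15.
A5 applies (level before this adjustment is 15 < 24, so +2): 15 + 2 = 17.
Final offense level: 17.
Criminal history: 7 prior points → Category Moderate (5-8).
Level 17 falls in the 14-19 band.
Grid: Level 14-19 × Category Moderate = 40-47 months.

40-47 months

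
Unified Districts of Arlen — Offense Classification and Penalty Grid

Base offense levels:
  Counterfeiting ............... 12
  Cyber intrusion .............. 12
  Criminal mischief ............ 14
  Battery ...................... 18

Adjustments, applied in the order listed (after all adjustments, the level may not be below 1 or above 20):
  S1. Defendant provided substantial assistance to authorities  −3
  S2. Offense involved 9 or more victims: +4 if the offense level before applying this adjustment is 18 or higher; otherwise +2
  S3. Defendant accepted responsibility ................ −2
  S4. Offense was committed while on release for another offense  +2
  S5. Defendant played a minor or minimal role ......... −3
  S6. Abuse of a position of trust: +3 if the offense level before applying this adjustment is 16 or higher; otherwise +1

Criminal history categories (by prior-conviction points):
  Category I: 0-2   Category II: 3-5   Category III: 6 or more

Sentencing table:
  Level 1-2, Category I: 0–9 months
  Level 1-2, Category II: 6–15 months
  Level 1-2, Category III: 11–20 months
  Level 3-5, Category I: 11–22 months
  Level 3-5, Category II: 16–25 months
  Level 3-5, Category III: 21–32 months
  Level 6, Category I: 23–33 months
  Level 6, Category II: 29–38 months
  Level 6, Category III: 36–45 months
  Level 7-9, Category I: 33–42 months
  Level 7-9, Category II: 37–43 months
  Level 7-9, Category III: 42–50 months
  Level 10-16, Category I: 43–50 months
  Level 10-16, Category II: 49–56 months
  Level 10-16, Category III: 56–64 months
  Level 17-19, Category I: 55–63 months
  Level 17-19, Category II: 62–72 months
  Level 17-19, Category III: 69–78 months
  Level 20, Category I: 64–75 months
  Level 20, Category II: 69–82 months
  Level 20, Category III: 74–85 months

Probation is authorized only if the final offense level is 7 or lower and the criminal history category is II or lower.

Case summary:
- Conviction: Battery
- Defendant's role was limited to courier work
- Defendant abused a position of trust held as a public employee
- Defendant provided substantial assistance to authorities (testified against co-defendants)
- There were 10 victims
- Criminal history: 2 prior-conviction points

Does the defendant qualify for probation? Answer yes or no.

Base offense level for battery: 18.
S1 applies: 18 − 3 = 15.
S2 applies (level before this adjustment is 15 < 18, so +2): 15 + 2 = 17.
S3 does not apply.
S4 does not apply.
S5 applies: 17 − 3 = 14.
S6 applies (level before this adjustment is 14 < 16, so +1): 14 + 1 = 15.
Final offense level: 15.
Criminal history: 2 prior points → Category I (0-2).
Level 15 falls in the 10-16 band.
Grid: Level 10-16 × Category I = 43-50 months.
Probation check: level 15 > 7 and category I ≤ II → not eligible.

No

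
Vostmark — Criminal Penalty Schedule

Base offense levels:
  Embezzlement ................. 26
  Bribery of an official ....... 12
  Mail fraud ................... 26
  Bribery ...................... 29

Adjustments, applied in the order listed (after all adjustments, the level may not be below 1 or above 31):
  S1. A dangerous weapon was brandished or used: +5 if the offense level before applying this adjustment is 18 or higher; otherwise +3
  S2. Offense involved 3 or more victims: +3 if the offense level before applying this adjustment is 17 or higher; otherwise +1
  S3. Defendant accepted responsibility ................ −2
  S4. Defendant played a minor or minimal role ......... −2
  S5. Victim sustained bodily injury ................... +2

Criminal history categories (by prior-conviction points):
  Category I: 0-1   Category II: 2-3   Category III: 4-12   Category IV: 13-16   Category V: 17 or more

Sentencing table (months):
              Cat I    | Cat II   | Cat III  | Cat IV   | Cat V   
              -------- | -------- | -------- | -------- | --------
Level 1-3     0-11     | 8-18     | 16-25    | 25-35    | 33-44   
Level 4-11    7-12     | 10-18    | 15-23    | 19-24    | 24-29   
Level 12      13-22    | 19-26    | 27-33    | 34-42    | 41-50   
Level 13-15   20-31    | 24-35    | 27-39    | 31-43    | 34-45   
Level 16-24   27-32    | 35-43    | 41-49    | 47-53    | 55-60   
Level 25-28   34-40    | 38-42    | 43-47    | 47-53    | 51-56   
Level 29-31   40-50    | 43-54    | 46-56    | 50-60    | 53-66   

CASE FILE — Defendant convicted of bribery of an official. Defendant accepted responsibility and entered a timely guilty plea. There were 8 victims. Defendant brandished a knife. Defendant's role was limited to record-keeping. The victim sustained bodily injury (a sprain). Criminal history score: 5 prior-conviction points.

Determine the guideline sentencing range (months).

Base offense level for bribery of an official: 12.
S1 applies (level before this adjustment is 12 < 18, so +3): 12 + 3 = 15.
S2 applies (level before this adjustment is 15 < 17, so +1): 15 + 1 = 16.
S3 applies: 16 − 2 = 14.
S4 applies: 14 − 2 = 12.
S5 applies: 12 + 2 = 14.
Final offense level: 14.
Criminal history: 5 prior points → Category III (4-12).
Level 14 falls in the 13-15 band.
Grid: Level 13-15 × Category III = 27-39 months.

27-39 months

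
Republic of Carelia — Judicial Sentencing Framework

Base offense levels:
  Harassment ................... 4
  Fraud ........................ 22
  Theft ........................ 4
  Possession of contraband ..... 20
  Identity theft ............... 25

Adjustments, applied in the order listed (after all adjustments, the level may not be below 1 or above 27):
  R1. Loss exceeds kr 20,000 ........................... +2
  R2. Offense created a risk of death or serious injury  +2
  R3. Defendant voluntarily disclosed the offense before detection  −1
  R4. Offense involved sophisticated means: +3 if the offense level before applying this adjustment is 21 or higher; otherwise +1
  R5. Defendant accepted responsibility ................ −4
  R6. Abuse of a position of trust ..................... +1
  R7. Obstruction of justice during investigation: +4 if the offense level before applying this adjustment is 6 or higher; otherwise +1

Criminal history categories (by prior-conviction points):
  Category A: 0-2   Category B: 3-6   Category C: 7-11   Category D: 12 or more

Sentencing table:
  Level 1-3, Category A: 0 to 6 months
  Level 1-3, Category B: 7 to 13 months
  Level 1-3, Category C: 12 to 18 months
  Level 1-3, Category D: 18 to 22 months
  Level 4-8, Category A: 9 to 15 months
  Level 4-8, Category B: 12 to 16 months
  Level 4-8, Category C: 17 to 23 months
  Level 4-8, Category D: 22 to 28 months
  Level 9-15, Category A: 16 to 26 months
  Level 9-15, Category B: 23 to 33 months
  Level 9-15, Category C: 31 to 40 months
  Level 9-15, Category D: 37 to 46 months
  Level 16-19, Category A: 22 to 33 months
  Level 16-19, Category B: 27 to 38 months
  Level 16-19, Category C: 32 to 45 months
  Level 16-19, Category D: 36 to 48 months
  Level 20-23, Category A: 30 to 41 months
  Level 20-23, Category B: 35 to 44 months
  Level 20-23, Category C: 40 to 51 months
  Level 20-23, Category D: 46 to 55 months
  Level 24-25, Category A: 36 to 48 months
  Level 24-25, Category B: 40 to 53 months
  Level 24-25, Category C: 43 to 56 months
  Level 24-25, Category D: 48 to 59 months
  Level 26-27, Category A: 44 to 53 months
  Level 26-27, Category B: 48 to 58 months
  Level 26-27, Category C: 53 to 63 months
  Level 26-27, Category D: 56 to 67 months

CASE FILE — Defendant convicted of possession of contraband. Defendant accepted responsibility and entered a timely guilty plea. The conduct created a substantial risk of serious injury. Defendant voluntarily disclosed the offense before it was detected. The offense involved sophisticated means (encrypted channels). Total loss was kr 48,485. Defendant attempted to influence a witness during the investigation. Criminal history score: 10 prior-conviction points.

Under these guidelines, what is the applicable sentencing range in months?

Base offense level for possession of contraband: 20.
R1 applies: 20 + 2 = 22.
R2 applies: 22 + 2 = 24.
R3 applies: 24 − 1 = 23.
R4 applies (level before this adjustment is 23 ≥ 21, so +3): 23 + 3 = 26.
R5 applies: 26 − 4 = 22.
R6 does not apply.
R7 applies (level before this adjustment is 22 ≥ 6, so +4): 22 + 4 = 26.
Final offense level: 26.
Criminal history: 10 prior points → Category C (7-11).
Level 26 falls in the 26-27 band.
Grid: Level 26-27 × Category C = 53-63 months.

53-63 months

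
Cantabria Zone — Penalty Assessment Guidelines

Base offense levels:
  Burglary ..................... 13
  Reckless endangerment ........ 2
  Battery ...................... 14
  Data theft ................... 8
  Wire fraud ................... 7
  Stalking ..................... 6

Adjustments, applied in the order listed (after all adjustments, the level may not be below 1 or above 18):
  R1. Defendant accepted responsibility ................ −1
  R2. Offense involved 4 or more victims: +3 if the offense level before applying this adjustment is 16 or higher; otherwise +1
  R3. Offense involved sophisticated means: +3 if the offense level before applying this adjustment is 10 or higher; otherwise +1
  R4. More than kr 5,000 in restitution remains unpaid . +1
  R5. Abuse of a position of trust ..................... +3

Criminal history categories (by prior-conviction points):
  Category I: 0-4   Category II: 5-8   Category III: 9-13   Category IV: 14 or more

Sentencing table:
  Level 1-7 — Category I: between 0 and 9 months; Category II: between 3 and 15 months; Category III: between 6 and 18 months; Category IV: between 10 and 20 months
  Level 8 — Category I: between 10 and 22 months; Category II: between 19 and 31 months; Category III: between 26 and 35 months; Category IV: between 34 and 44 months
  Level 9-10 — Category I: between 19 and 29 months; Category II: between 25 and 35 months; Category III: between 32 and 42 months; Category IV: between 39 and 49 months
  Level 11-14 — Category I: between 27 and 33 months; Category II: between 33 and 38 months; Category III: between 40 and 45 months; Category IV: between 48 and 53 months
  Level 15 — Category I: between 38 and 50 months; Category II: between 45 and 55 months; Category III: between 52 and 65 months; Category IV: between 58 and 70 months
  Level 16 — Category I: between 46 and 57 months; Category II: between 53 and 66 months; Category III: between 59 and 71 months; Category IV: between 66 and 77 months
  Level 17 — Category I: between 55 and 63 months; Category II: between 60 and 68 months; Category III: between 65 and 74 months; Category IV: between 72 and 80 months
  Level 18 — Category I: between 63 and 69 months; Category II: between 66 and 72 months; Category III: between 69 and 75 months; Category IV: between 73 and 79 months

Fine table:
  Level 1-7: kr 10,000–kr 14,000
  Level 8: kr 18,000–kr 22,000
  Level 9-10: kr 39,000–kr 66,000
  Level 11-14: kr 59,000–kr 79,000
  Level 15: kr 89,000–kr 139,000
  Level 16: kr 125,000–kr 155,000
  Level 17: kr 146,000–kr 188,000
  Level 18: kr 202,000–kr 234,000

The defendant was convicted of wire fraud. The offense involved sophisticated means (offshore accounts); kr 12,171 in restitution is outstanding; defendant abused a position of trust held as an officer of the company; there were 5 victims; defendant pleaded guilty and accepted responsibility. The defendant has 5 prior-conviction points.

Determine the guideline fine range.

kr 59,000–kr 79,000

Base offense level for wire fraud: 7.
R1 applies: 7 − 1 = 6.
R2 applies (level before this adjustment is 6 < 16, so +1): 6 + 1 = 7.
R3 applies (level before this adjustment is 7 < 10, so +1): 7 + 1 = 8.
R4 applies: 8 + 1 = 9.
R5 applies: 9 + 3 = 12.
Final offense level: 12.
Level 12 falls in the 11-14 band.
Fine table: Level 11-14 → kr 59,000–kr 79,000.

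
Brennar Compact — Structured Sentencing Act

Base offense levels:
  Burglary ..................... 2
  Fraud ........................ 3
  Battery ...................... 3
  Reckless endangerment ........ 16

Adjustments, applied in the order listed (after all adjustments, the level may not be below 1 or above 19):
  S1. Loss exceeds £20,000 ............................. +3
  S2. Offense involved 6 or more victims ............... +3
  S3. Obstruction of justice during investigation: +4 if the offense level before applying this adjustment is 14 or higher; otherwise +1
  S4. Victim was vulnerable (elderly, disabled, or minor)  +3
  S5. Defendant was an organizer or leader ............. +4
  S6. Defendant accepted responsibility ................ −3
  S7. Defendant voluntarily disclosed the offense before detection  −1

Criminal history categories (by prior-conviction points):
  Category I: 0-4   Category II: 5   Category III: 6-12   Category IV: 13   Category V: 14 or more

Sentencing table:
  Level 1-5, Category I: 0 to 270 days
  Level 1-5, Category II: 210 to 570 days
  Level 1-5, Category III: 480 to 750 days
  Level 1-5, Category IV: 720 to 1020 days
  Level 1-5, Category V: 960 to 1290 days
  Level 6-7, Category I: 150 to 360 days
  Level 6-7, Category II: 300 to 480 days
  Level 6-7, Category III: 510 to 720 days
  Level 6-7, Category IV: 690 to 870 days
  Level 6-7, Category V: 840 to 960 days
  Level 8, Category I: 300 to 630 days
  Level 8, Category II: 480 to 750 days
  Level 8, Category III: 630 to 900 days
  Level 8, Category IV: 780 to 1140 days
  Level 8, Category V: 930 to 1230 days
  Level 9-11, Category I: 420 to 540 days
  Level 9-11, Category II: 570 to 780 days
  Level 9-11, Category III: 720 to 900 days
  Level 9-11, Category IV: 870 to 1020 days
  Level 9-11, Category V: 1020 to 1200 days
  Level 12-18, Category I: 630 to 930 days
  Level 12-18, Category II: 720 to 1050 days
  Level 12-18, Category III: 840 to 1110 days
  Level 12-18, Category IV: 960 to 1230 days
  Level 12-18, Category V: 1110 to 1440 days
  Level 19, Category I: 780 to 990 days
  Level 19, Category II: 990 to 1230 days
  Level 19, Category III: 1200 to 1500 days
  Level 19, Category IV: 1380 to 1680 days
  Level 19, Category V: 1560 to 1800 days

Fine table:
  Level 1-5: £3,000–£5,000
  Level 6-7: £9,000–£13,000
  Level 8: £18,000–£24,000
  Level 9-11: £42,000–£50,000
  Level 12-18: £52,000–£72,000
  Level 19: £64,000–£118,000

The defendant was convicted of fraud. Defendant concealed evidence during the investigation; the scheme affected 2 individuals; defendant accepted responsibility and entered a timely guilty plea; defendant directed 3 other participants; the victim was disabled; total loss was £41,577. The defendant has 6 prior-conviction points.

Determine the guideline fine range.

Base offense level for fraud: 3.
S1 applies: 3 + 3 = 6.
S3 applies (level before this adjustment is 6 < 14, so +1): 6 + 1 = 7.
S4 applies: 7 + 3 = 10.
S5 applies: 10 + 4 = 14.
S6 applies: 14 − 3 = 11.
S7 does not apply.
Final offense level: 11.
Level 11 falls in the 9-11 band.
Fine table: Level 9-11 → £42,000–£50,000.

£42,000–£50,000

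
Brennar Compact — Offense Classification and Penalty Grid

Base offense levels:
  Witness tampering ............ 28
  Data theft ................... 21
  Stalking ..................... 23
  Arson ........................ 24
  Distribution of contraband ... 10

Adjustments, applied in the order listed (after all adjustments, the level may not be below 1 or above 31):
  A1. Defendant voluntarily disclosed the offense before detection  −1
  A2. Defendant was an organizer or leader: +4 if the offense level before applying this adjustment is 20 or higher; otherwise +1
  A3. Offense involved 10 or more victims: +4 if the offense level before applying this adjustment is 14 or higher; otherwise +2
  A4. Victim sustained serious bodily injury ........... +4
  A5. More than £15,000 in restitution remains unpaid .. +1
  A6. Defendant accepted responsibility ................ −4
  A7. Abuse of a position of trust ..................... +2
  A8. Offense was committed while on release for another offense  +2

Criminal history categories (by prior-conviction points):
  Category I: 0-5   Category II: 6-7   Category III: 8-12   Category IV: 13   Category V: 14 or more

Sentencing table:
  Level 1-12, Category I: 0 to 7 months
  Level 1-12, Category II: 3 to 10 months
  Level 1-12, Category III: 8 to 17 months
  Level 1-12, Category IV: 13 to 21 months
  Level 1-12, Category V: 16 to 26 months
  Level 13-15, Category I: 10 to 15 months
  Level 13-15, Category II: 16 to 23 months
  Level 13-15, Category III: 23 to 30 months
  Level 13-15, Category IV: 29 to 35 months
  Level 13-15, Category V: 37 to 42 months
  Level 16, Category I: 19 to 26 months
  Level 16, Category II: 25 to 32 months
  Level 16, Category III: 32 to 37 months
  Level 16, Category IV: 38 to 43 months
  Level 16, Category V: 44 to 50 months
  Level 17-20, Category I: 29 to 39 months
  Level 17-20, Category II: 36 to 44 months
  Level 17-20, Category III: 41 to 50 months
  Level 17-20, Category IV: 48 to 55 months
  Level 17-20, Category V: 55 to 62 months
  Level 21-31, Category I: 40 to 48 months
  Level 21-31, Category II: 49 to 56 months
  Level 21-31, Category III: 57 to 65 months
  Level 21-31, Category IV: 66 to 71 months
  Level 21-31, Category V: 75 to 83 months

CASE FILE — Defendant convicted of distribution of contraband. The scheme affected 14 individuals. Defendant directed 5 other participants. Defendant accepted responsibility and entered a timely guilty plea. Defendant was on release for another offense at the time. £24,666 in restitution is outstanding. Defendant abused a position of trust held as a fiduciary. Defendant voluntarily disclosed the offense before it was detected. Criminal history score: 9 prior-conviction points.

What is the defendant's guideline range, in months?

Base offense level for distribution of contraband: 10.
A1 applies: 10 − 1 = 9.
A2 applies (level before this adjustment is 9 < 20, so +1): 9 + 1 = 10.
A3 applies (level before this adjustment is 10 < 14, so +2): 10 + 2 = 12.
A5 applies: 12 + 1 = 13.
A6 applies: 13 − 4 = 9.
A7 applies: 9 + 2 = 11.
A8 applies: 11 + 2 = 13.
Final offense level: 13.
Criminal history: 9 prior points → Category III (8-12).
Level 13 falls in the 13-15 band.
Grid: Level 13-15 × Category III = 23-30 months.

23-30 months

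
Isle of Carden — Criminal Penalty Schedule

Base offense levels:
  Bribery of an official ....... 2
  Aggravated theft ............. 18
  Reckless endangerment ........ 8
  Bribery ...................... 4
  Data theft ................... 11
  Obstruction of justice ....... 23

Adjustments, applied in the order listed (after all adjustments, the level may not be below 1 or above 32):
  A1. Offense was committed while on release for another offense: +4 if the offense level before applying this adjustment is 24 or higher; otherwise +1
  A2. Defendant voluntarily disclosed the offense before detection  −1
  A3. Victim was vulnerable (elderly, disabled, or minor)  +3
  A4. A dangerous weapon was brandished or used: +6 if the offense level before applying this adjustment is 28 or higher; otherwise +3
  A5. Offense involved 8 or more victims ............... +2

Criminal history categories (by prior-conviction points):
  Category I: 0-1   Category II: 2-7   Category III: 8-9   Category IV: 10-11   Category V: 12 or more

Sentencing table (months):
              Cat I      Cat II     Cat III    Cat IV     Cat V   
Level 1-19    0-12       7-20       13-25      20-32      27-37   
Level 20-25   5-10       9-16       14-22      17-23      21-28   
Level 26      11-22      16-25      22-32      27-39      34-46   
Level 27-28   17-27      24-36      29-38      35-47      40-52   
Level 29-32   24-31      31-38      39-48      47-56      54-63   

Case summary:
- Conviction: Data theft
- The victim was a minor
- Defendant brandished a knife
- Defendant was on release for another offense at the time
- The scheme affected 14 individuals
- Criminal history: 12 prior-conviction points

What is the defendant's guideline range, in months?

Base offense level for data theft: 11.
A1 applies (level before this adjustment is 11 < 24, so +1): 11 + 1 = 12.
A3 applies: 12 + 3 = 15.
A4 applies (level before this adjustment is 15 < 28, so +3): 15 + 3 = 18.
A5 applies: 18 + 2 = 20.
Final offense level: 20.
Criminal history: 12 prior points → Category V (12+).
Level 20 falls in the 20-25 band.
Grid: Level 20-25 × Category V = 21-28 months.

21-28 months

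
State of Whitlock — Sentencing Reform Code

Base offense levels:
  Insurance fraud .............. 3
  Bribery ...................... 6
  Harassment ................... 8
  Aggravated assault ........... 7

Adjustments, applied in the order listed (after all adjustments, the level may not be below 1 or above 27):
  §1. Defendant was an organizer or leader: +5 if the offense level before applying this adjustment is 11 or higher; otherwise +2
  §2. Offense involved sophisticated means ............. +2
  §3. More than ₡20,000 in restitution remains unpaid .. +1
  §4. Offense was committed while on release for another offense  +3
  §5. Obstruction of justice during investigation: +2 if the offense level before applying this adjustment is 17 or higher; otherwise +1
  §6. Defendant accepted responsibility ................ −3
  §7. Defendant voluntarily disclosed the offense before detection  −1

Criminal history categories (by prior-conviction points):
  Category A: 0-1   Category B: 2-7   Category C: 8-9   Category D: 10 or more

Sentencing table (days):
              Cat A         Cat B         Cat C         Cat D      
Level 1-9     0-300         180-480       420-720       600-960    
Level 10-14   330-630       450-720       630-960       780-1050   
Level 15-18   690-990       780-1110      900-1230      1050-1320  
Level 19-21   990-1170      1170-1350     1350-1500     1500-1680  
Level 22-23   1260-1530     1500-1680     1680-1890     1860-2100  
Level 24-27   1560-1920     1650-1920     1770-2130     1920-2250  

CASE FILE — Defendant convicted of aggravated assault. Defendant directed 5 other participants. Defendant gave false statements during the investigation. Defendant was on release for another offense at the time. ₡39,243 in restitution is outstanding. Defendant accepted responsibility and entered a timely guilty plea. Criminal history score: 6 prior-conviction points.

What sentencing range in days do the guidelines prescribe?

Base offense level for aggravated assault: 7.
§1 applies (level before this adjustment is 7 < 11, so +2): 7 + 2 = 9.
§3 applies: 9 + 1 = 10.
§4 applies: 10 + 3 = 13.
§5 applies (level before this adjustment is 13 < 17, so +1): 13 + 1 = 14.
§6 applies: 14 − 3 = 11.
Final offense level: 11.
Criminal history: 6 prior points → Category B (2-7).
Level 11 falls in the 10-14 band.
Grid: Level 10-14 × Category B = 450-720 days.

450-720 days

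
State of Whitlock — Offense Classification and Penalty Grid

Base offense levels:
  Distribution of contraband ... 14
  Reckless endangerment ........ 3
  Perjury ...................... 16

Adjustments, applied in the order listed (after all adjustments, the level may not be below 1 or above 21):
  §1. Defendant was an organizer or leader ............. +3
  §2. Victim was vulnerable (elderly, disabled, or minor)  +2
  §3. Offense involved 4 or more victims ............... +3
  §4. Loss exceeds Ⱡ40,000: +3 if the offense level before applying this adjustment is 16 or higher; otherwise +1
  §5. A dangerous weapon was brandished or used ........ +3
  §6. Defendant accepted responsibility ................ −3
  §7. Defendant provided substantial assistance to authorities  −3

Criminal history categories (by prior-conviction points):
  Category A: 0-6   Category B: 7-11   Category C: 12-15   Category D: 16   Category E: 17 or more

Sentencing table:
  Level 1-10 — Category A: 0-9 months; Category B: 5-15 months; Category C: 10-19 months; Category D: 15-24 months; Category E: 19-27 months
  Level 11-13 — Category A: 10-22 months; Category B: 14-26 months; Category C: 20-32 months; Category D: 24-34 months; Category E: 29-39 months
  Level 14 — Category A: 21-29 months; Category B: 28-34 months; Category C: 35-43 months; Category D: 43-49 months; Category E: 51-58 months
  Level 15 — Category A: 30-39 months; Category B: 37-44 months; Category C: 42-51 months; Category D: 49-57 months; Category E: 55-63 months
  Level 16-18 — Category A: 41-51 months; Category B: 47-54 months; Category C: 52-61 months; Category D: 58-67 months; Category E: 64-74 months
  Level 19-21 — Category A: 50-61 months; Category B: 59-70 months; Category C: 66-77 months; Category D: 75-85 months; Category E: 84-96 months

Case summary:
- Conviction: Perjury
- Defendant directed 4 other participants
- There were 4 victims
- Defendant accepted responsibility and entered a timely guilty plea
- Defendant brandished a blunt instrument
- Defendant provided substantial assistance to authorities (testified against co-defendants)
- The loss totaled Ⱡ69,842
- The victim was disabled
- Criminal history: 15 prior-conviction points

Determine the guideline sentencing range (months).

Base offense level for perjury: 16.
§1 applies: 16 + 3 = 19.
§2 applies: 19 + 2 = 21.
§3 applies: 21 + 3 = 24.
§4 applies (level before this adjustment is 24 ≥ 16, so +3): 24 + 3 = 27.
§5 applies: 27 + 3 = 30.
§6 applies: 30 − 3 = 27.
§7 applies: 27 − 3 = 24.
Level 24 exceeds the maximum of 21; capped at 21.
Final offense level: 21.
Criminal history: 15 prior points → Category C (12-15).
Level 21 falls in the 19-21 band.
Grid: Level 19-21 × Category C = 66-77 months.

66-77 months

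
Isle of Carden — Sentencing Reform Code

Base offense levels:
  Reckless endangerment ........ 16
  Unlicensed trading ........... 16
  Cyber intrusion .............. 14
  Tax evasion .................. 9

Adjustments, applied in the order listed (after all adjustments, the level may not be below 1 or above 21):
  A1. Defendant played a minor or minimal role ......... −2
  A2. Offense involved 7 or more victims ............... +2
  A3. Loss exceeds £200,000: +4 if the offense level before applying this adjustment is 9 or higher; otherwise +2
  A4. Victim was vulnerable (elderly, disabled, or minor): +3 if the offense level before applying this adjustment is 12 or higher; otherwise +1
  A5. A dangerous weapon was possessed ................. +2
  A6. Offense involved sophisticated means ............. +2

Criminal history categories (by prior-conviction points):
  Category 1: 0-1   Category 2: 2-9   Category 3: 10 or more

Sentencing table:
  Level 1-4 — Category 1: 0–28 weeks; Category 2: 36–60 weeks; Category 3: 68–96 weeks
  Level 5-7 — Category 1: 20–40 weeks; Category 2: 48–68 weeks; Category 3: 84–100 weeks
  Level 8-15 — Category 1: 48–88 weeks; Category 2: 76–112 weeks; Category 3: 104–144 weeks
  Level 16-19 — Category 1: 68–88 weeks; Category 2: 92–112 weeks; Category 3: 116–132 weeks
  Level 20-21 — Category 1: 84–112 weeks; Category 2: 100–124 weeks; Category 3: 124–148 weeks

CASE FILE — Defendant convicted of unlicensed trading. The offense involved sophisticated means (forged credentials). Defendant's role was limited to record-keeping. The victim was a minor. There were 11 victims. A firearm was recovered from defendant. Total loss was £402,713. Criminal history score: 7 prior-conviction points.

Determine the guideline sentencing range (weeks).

Base offense level for unlicensed trading: 16.
A1 applies: 16 − 2 = 14.
A2 applies: 14 + 2 = 16.
A3 applies (level before this adjustment is 16 ≥ 9, so +4): 16 + 4 = 20.
A4 applies (level before this adjustment is 20 ≥ 12, so +3): 20 + 3 = 23.
A5 applies: 23 + 2 = 25.
A6 applies: 25 + 2 = 27.
Level 27 exceeds the maximum of 21; capped at 21.
Final offense level: 21.
Criminal history: 7 prior points → Category 2 (2-9).
Level 21 falls in the 20-21 band.
Grid: Level 20-21 × Category 2 = 100-124 weeks.

100-124 weeks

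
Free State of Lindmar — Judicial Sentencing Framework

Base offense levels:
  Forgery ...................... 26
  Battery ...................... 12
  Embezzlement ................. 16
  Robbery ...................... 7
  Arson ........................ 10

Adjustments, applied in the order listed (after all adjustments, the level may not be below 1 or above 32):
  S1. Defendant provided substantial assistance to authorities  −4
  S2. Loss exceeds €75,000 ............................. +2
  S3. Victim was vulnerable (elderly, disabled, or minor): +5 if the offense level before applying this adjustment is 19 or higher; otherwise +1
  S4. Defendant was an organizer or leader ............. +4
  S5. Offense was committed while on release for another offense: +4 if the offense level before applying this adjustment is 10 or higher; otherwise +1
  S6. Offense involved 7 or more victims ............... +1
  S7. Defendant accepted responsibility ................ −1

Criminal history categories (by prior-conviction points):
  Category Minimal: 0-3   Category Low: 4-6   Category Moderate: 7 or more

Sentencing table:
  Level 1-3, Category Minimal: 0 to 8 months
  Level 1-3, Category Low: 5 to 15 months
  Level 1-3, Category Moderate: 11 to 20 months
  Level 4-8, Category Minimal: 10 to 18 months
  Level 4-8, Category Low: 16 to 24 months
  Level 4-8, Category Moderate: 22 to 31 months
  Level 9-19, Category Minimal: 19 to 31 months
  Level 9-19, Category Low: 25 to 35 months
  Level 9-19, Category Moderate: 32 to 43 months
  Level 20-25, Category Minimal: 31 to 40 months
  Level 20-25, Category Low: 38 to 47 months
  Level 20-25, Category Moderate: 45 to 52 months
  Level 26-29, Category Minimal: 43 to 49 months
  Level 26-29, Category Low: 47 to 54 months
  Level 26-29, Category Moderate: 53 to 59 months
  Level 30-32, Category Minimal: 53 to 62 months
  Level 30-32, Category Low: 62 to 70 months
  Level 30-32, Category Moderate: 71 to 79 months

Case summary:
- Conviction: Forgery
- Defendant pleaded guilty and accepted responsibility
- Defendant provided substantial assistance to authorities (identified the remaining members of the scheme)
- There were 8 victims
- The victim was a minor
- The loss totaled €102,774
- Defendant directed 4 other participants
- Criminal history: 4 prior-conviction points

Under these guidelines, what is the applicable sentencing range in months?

Base offense level for forgery: 26.
S1 applies: 26 − 4 = 22.
S2 applies: 22 + 2 = 24.
S3 applies (level before this adjustment is 24 ≥ 19, so +5): 24 + 5 = 29.
S4 applies: 29 + 4 = 33.
S5 does not apply.
S6 applies: 33 + 1 = 34.
S7 applies: 34 − 1 = 33.
Level 33 exceeds the maximum of 32; capped at 32.
Final offense level: 32.
Criminal history: 4 prior points → Category Low (4-6).
Level 32 falls in the 30-32 band.
Grid: Level 30-32 × Category Low = 62-70 months.

62-70 months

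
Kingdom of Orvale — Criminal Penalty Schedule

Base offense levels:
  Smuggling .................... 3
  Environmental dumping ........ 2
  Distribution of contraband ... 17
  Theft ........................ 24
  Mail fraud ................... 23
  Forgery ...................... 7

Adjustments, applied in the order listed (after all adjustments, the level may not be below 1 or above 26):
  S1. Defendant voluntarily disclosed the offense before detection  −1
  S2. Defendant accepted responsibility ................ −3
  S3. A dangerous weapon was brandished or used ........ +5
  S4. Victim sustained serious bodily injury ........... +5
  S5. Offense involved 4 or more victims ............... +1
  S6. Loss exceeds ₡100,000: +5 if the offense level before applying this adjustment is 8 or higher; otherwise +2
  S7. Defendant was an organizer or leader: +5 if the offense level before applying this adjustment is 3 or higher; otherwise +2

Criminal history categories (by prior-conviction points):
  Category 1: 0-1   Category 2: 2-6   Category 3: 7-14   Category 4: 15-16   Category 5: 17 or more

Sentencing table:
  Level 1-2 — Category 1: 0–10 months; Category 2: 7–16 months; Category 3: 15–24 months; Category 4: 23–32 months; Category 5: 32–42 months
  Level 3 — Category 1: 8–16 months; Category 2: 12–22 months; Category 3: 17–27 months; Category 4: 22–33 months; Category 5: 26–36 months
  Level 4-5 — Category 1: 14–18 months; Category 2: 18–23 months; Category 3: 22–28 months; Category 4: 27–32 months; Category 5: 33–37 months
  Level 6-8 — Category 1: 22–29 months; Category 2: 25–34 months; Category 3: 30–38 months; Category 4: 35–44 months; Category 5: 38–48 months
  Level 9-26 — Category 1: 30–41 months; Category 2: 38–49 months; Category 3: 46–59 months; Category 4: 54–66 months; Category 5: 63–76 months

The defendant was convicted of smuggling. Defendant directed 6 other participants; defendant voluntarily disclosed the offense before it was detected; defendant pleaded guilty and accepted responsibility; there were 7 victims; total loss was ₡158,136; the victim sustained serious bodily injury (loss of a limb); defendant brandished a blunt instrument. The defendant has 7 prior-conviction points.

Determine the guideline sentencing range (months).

Base offense level for smuggling: 3.
S1 applies: 3 − 1 = 2.
S2 applies: 2 − 3 = -1.
S3 applies: -1 + 5 = 4.
S4 applies: 4 + 5 = 9.
S5 applies: 9 + 1 = 10.
S6 applies (level before this adjustment is 10 ≥ 8, so +5): 10 + 5 = 15.
S7 applies (level before this adjustment is 15 ≥ 3, so +5): 15 + 5 = 20.
Final offense level: 20.
Criminal history: 7 prior points → Category 3 (7-14).
Level 20 falls in the 9-26 band.
Grid: Level 9-26 × Category 3 = 46-59 months.

46-59 months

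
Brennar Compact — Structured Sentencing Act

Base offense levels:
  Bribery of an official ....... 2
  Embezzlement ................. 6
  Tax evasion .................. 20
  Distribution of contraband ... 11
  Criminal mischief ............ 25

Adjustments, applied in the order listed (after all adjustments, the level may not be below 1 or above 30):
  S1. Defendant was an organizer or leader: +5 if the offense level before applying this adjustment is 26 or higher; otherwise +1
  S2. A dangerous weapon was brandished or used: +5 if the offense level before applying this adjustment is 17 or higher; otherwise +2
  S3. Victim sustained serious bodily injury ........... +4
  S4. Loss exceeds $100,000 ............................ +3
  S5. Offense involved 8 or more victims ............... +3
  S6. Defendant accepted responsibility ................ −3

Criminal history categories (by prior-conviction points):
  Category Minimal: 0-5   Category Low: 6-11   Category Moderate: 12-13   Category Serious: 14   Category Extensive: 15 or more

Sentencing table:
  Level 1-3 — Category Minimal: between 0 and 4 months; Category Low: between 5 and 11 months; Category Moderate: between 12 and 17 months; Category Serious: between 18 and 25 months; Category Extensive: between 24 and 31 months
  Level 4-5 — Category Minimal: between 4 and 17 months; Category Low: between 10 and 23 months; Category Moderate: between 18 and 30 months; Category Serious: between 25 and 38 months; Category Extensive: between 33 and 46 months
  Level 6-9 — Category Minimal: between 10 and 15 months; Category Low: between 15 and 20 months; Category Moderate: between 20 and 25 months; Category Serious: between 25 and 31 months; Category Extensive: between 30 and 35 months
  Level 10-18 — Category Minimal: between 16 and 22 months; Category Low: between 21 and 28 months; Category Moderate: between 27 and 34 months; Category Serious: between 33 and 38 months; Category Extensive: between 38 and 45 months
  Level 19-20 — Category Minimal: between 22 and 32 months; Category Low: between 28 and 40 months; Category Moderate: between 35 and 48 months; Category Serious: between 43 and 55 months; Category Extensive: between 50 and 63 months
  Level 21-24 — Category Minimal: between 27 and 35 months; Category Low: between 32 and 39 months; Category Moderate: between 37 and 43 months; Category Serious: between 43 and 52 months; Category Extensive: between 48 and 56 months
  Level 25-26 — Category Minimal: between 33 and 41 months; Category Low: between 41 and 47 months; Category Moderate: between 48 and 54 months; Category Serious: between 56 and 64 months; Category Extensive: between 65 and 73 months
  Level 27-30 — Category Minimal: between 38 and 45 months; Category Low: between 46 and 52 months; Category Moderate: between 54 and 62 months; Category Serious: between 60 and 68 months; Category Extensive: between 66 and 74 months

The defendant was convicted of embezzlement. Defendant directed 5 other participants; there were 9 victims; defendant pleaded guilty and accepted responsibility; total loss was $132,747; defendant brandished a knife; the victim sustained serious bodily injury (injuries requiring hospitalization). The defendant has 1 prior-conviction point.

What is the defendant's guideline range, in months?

Base offense level for embezzlement: 6.
S1 applies (level before this adjustment is 6 < 26, so +1): 6 + 1 = 7.
S2 applies (level before this adjustment is 7 < 17, so +2): 7 + 2 = 9.
S3 applies: 9 + 4 = 13.
S4 applies: 13 + 3 = 16.
S5 applies: 16 + 3 = 19.
S6 applies: 19 − 3 = 16.
Final offense level: 16.
Criminal history: 1 prior point → Category Minimal (0-5).
Level 16 falls in the 10-18 band.
Grid: Level 10-18 × Category Minimal = 16-22 months.

16-22 months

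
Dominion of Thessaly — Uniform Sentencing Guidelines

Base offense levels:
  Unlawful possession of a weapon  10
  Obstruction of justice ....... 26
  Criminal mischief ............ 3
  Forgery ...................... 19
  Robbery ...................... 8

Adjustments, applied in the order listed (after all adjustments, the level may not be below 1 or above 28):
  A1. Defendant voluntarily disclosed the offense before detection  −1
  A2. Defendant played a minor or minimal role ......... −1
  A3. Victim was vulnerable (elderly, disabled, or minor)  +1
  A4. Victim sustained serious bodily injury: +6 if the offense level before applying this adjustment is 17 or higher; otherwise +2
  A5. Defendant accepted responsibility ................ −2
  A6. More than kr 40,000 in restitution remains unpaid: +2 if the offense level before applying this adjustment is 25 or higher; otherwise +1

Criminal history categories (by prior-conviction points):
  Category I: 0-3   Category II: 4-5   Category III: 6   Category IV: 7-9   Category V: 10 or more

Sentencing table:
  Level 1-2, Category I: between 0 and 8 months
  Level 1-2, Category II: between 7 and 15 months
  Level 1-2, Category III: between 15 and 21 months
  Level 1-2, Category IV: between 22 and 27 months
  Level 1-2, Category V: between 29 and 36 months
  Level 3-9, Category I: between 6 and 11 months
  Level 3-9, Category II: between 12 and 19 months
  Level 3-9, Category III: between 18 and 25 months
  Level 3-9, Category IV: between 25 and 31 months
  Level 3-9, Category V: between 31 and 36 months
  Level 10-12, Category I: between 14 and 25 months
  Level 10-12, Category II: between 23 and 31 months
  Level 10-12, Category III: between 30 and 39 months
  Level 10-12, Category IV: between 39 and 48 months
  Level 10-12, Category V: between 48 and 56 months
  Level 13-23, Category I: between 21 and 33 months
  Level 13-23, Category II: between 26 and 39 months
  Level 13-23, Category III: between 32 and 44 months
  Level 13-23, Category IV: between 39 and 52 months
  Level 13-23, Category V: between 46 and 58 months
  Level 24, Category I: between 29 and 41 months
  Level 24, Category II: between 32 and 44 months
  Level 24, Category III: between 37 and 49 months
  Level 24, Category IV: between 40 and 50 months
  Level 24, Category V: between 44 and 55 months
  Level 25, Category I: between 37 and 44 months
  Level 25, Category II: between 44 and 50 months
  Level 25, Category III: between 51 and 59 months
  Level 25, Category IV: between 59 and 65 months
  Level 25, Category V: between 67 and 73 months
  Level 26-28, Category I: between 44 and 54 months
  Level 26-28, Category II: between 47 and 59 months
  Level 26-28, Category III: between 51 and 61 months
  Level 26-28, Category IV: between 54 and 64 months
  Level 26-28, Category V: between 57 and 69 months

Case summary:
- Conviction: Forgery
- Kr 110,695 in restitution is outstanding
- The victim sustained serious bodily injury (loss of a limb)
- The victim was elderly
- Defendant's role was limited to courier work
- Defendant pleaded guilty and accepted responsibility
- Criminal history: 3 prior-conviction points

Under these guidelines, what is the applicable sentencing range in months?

Base offense level for forgery: 19.
A1 does not apply.
A2 applies: 19 − 1 = 18.
A3 applies: 18 + 1 = 19.
A4 applies (level before this adjustment is 19 ≥ 17, so +6): 19 + 6 = 25.
A5 applies: 25 − 2 = 23.
A6 applies (level before this adjustment is 23 < 25, so +1): 23 + 1 = 24.
Final offense level: 24.
Criminal history: 3 prior points → Category I (0-3).
Level 24 falls in the 24 band.
Grid: Level 24 × Category I = 29-41 months.

29-41 months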